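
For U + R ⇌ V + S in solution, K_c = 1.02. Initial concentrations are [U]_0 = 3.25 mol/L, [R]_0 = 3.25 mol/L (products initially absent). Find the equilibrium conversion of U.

Let X = conversion of U; extent ξ = 3.25·X mol/L.
Concentrations: [U] = 3.25 − 3.25X; [R] = 3.25 − 3.25X; [V] = 3.25X; [S] = 3.25X.
K_c = [V] [S] / ([U] [R]).
Equating to 1.02: the physical root is X = 0.502.

X = 0.502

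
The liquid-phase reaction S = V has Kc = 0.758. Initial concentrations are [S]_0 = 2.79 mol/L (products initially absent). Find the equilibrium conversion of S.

X = 0.431

Let X = conversion of S; extent ξ = 2.79·X mol/L.
Concentrations: [S] = 2.79 − 2.79X; [V] = 2.79X.
Kc = [V] / ([S]).
Solving Kc = 0.758 for X ∈ (0,1): X = 0.431.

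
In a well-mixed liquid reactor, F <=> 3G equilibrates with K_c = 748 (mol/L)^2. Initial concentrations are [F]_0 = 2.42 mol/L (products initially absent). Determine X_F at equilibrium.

Let X = conversion of F; extent ξ = 2.42·X mol/L.
Concentrations: [F] = 2.42 − 2.42X; [G] = 7.26X.
K_c = [G]^3 / ([F]).
Solving K_c = 748 for X ∈ (0,1): X = 0.864.

X = 0.864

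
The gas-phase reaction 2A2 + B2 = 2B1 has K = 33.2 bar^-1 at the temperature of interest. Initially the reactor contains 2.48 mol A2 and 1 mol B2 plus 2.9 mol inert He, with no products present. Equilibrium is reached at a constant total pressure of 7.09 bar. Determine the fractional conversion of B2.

Basis: 1 mol B2 initially; let X = conversion of B2. Extent ξ = X.
Mole table: n_A2 = 2.48 − 2X; n_B2 = 1 − X; n_B1 = 2X; n_I = 2.9 (inert).
n_T = Σnᵢ = 6.38 − X.
y_i = n_i/n_T, p_i = y_i·P. K = p_B1^2 / (p_A2^2 p_B2).
Equating to 33.2 bar^-1 and solving on 0 < X < 1: X = 0.870.

X = 0.870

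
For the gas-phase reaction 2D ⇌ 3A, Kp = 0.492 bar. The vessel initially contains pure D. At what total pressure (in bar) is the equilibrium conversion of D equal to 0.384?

Basis: 1 mol D initially; let X = conversion of D. Extent ξ = 0.5X.
Mole table: n_D = 1 − X; n_A = 1.5X.
Total moles n_T = 1 + 0.5X.
Kp = p_A^3 / (p_D^2) with p_i = (n_i/n_T)·P.
At X = 0.384: the mole-fraction product g(X) = Π y_i^ν_i = 0.4225. Since Kp = g(X)·P^{1}, P = (Kp/g)^(1/1) = (0.492/0.4225)^(1/1) = 1.16 bar.

P = 1.16 bar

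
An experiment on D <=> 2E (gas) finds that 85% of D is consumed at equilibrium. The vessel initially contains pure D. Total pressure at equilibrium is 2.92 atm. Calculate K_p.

K_p = 30.4 atm

Let X = conversion of D (basis 1 mol D); extent of reaction ξ = X.
Species balance: n_D = 1 − X; n_E = 2X.
n_T = Σnᵢ = 1 + X.
At X = 0.85: n_D = 0.15, n_E = 1.7, n_T = 1.85.
p_i = (n_i/n_T)·P. K_p = p_E^2 / (p_D) = 30.4 atm.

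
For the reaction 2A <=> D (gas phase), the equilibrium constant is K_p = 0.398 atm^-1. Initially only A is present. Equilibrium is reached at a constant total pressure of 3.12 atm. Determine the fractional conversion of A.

Take 1 mol A as basis and let X be its fractional conversion, so ξ = 0.5X.
Mole table: n_A = 1 − X; n_D = 0.5X.
Summing: n_T = 1 − 0.5X.
With p_i = (n_i/n_T)P, K_p = p_D / (p_A^2).
This yields a degree-2 equation in X; solving on (0,1), X = 0.591.

X = 0.591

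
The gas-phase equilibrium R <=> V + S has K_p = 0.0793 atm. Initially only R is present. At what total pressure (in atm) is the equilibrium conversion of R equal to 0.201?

Basis: 1 mol R initially; let X = conversion of R. Extent ξ = X.
Moles: n_R = 1 − X; n_V = X; n_S = X.
Summing: n_T = 1 + X.
K_p = p_V p_S / (p_R) with p_i = (n_i/n_T)·P.
At X = 0.201: the mole-fraction product g(X) = Π y_i^ν_i = 0.0421. Since K_p = g(X)·P^{1}, P = (K_p/g)^(1/1) = (0.0793/0.0421)^(1/1) = 1.88 atm.

P = 1.88 atm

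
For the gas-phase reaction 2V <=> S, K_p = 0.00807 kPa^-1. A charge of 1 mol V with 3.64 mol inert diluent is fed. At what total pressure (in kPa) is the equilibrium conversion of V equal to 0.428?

Basis: 1 mol V initially; let X = conversion of V. Extent ξ = 0.5X.
Mole table: n_V = 1 − X; n_S = 0.5X; n_I = 3.64 (inert).
Summing: n_T = 4.64 − 0.5X.
K_p = p_S / (p_V^2) with p_i = (n_i/n_T)·P.
At X = 0.428: the mole-fraction product g(X) = Π y_i^ν_i = 2.895. Since K_p = g(X)·P^{-1}, P = (g/K_p)^(1/1) = (2.895/0.00807)^(1/1) = 359 kPa.

P = 359 kPa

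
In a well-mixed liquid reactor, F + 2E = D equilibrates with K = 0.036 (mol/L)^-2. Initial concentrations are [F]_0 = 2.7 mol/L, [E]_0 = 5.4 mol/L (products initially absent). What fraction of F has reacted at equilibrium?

Let X = conversion of F; extent ξ = 2.7·X mol/L.
Concentrations: [F] = 2.7 − 2.7X; [E] = 5.4 − 5.4X; [D] = 2.7X.
K = [D] / ([F] [E]^2).
Solving K = 0.036 for X ∈ (0,1): X = 0.324.

X = 0.324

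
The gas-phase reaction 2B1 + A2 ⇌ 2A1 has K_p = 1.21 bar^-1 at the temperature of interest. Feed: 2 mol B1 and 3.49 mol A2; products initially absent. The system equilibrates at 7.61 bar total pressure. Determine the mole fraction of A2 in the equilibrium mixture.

y_A2 = 0.583

Let X = conversion of B1 (basis 2 mol B1); extent of reaction ξ = X.
Mole table: n_B1 = 2 − 2X; n_A2 = 3.49 − X; n_A1 = 2X.
n_T = Σnᵢ = 5.49 − X.
With p_i = (n_i/n_T)P, K_p = p_A1^2 / (p_B1^2 p_A2).
Equating to 1.21 bar^-1 and solving on 0 < X < 1: X = 0.698.
Then n_A2 = 2.79, n_T = 4.79, so y_A2 = 0.583.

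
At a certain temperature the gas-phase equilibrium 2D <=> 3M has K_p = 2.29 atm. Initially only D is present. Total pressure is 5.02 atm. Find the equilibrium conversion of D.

Take 1 mol D as basis and let X be its fractional conversion, so ξ = 0.5X.
Mole table: n_D = 1 − X; n_M = 1.5X.
Summing: n_T = 1 + 0.5X.
y_i = n_i/n_T, p_i = y_i·P. K_p = p_M^3 / (p_D^2).
Equating to 2.29 atm and solving on 0 < X < 1: X = 0.391.

X = 0.391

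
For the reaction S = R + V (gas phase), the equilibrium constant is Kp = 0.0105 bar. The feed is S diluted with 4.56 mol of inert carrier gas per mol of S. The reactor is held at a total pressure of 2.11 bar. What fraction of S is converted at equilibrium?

X = 0.155

Let X = conversion of S (basis 1 mol S); extent of reaction ξ = X.
Mole table: n_S = 1 − X; n_R = X; n_V = X; n_I = 4.56 (inert).
n_T = Σnᵢ = 5.56 + X.
Mole fractions y_i = n_i/n_T; Kp = p_R p_V / (p_S) with p_i = y_i·P.
This yields a degree-2 equation in X; solving on (0,1), X = 0.155.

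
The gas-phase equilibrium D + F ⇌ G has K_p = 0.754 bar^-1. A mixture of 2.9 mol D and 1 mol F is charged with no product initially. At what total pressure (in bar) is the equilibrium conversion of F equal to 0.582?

Let X = conversion of F (basis 1 mol F); extent of reaction ξ = X.
Moles: n_D = 2.9 − X; n_F = 1 − X; n_G = X.
Summing: n_T = 3.9 − X.
K_p = p_G / (p_D p_F) with p_i = (n_i/n_T)·P.
At X = 0.582: the mole-fraction product g(X) = Π y_i^ν_i = 1.993. Since K_p = g(X)·P^{-1}, P = (g/K_p)^(1/1) = (1.993/0.754)^(1/1) = 2.64 bar.

P = 2.64 bar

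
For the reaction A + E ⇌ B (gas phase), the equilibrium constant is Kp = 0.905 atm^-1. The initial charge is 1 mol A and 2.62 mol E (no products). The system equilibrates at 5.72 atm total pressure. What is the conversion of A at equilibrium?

X = 0.771

Let X = conversion of A (basis 1 mol A); extent of reaction ξ = X.
Moles: n_A = 1 − X; n_E = 2.62 − X; n_B = X.
n_T = Σnᵢ = 3.62 − X.
y_i = n_i/n_T, p_i = y_i·P. Kp = p_B / (p_A p_E).
Substituting and setting equal to 0.905 atm^-1 gives a polynomial in X; the root in (0,1) is X = 0.771.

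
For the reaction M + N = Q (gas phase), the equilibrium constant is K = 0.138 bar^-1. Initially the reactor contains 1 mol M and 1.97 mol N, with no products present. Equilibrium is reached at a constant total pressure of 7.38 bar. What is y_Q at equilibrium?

y_Q = 0.149

Let X = conversion of M (basis 1 mol M); extent of reaction ξ = X.
Mole table: n_M = 1 − X; n_N = 1.97 − X; n_Q = X.
Total moles n_T = 2.97 − X.
y_i = n_i/n_T, p_i = y_i·P. K = p_Q / (p_M p_N).
Equating to 0.138 bar^-1 and solving on 0 < X < 1: X = 0.384.
Then n_Q = 0.384, n_T = 2.59, so y_Q = 0.149.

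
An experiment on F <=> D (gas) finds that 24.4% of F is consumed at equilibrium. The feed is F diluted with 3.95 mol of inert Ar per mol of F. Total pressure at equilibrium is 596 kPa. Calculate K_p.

K_p = 0.323

Basis: 1 mol F initially; let X = conversion of F. Extent ξ = X.
At extent ξ: n_F = 1 − X; n_D = X; n_I = 3.95 (inert).
n_T stays at 4.95 (no change in mole number).
At X = 0.244: n_F = 0.756, n_D = 0.244, n_T = 4.95.
p_i = (n_i/n_T)·P. K_p = p_D / (p_F) = 0.323.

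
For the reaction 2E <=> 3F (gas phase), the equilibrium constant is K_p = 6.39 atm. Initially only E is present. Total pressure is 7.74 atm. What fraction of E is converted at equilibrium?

X = 0.449

Basis: 1 mol E initially; let X = conversion of E. Extent ξ = 0.5X.
Mole table: n_E = 1 − X; n_F = 1.5X.
n_T = Σnᵢ = 1 + 0.5X.
Mole fractions y_i = n_i/n_T; K_p = p_F^3 / (p_E^2) with p_i = y_i·P.
This yields a degree-3 equation in X; solving on (0,1), X = 0.449.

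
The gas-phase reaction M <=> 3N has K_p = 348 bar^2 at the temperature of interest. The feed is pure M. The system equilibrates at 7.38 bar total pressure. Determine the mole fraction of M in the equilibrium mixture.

Basis: 1 mol M initially; let X = conversion of M. Extent ξ = X.
Species balance: n_M = 1 − X; n_N = 3X.
n_T = Σnᵢ = 1 + 2X.
With p_i = (n_i/n_T)P, K_p = p_N^3 / (p_M).
Substituting and setting equal to 348 bar^2 gives a polynomial in X; the root in (0,1) is X = 0.729.
Then n_M = 0.271, n_T = 2.46, so y_M = 0.110.

y_M = 0.110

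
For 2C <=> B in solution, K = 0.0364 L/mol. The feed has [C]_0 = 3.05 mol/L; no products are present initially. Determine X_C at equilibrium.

Let X = conversion of C; extent ξ = 3.05X/2 mol/L.
Concentrations: [C] = 3.05 − 3.05X; [B] = 1.52X.
K = [B] / ([C]^2).
Equating to 0.0364 L/mol: the physical root is X = 0.158.

X = 0.158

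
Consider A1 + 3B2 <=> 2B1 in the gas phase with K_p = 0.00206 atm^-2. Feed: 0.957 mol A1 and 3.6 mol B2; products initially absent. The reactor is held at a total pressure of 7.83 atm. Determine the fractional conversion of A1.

Basis: 0.957 mol A1 initially; let X = conversion of A1. Extent ξ = 0.957X.
Moles: n_A1 = 0.957 − 0.957X; n_B2 = 3.6 − 2.87X; n_B1 = 1.91X.
Summing: n_T = 4.56 − 1.91X.
y_i = n_i/n_T, p_i = y_i·P. K_p = p_B1^2 / (p_A1 p_B2^3).
This yields a degree-4 equation in X; solving on (0,1), X = 0.204.

X = 0.204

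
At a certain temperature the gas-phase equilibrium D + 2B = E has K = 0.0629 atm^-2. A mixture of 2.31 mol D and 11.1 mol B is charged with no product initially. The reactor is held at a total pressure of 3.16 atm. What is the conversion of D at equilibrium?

X = 0.291

Basis: 2.31 mol D initially; let X = conversion of D. Extent ξ = 2.31X.
Moles: n_D = 2.31 − 2.31X; n_B = 11.1 − 4.62X; n_E = 2.31X.
Summing: n_T = 13.4 − 4.62X.
y_i = n_i/n_T, p_i = y_i·P. K = p_E / (p_D p_B^2).
Setting this equal to 0.0629 atm^-2 and taking the physical root (0 < X < 1) gives X = 0.291.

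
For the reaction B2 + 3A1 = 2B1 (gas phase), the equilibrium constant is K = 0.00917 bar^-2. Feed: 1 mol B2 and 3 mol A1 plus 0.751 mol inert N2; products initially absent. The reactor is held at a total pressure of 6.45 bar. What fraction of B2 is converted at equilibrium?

Basis: 1 mol B2 initially; let X = conversion of B2. Extent ξ = X.
Mole table: n_B2 = 1 − X; n_A1 = 3 − 3X; n_B1 = 2X; n_I = 0.751 (inert).
Summing: n_T = 4.75 − 2X.
y_i = n_i/n_T, p_i = y_i·P. K = p_B1^2 / (p_B2 p_A1^3).
Equating to 0.00917 bar^-2 and solving on 0 < X < 1: X = 0.224.

X = 0.224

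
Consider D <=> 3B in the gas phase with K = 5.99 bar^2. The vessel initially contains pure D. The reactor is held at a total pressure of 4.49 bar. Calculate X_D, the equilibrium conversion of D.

Take 1 mol D as basis and let X be its fractional conversion, so ξ = X.
At extent ξ: n_D = 1 − X; n_B = 3X.
Summing: n_T = 1 + 2X.
Mole fractions y_i = n_i/n_T; K = p_B^3 / (p_D) with p_i = y_i·P.
Equating to 5.99 bar^2 and solving on 0 < X < 1: X = 0.267.

X = 0.267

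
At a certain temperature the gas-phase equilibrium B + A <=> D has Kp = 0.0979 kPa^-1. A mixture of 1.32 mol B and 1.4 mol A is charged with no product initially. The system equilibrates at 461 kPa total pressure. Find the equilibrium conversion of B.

Let X = conversion of B (basis 1.32 mol B); extent of reaction ξ = 1.32X.
Moles: n_B = 1.32 − 1.32X; n_A = 1.4 − 1.32X; n_D = 1.32X.
n_T = Σnᵢ = 2.72 − 1.32X.
Mole fractions y_i = n_i/n_T; Kp = p_D / (p_B p_A) with p_i = y_i·P.
Equating to 0.0979 kPa^-1 and solving on 0 < X < 1: X = 0.876.

X = 0.876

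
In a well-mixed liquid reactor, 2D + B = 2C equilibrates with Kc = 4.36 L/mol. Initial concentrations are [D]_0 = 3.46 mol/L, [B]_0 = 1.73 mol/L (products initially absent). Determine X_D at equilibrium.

X = 0.627

Let X = conversion of D; extent ξ = 3.46X/2 mol/L.
Concentrations: [D] = 3.46 − 3.46X; [B] = 1.73 − 1.73X; [C] = 3.46X.
Kc = [C]^2 / ([D]^2 [B]).
Setting equal to 4.36 and solving for X on (0,1) gives X = 0.627.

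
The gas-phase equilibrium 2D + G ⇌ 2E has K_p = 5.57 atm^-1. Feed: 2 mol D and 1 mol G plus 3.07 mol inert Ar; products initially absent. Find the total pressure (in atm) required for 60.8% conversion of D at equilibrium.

Basis: 2 mol D initially; let X = conversion of D. Extent ξ = X.
Species balance: n_D = 2 − 2X; n_G = 1 − X; n_E = 2X; n_I = 3.07 (inert).
Total moles n_T = 6.07 − X.
K_p = p_E^2 / (p_D^2 p_G) with p_i = (n_i/n_T)·P.
At X = 0.608: the mole-fraction product g(X) = Π y_i^ν_i = 33.52. Since K_p = g(X)·P^{-1}, P = (g/K_p)^(1/1) = (33.52/5.57)^(1/1) = 6.02 atm.

P = 6.02 atm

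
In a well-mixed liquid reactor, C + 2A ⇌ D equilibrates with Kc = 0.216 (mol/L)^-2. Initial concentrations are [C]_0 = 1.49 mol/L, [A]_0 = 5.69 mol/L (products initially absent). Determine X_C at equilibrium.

X = 0.728

Let X = conversion of C; extent ξ = 1.49·X mol/L.
Concentrations: [C] = 1.49 − 1.49X; [A] = 5.69 − 2.98X; [D] = 1.49X.
Kc = [D] / ([C] [A]^2).
Equating to 0.216 (mol/L)^-2: the physical root is X = 0.728.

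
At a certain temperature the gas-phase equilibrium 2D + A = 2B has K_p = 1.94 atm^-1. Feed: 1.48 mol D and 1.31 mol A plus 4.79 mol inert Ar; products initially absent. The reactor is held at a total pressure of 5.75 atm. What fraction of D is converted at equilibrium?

X = 0.543

Take 1.48 mol D as basis and let X be its fractional conversion, so ξ = 0.74X.
At extent ξ: n_D = 1.48 − 1.48X; n_A = 1.31 − 0.74X; n_B = 1.48X; n_I = 4.79 (inert).
Total moles n_T = 7.58 − 0.74X.
With p_i = (n_i/n_T)P, K_p = p_B^2 / (p_D^2 p_A).
This yields a degree-3 equation in X; solving on (0,1), X = 0.543.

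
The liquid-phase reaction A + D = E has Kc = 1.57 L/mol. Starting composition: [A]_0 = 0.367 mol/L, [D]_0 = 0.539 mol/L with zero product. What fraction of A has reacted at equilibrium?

X = 0.384

Let X = conversion of A; extent ξ = 0.367·X mol/L.
Concentrations: [A] = 0.367 − 0.367X; [D] = 0.539 − 0.367X; [E] = 0.367X.
Kc = [E] / ([A] [D]).
Setting equal to 1.57 and solving for X on (0,1) gives X = 0.384.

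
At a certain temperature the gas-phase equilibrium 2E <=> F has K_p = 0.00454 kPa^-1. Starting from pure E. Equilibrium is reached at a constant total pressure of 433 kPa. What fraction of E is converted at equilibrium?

X = 0.664

Let X = conversion of E (basis 1 mol E); extent of reaction ξ = 0.5X.
Species balance: n_E = 1 − X; n_F = 0.5X.
Total moles n_T = 1 − 0.5X.
With p_i = (n_i/n_T)P, K_p = p_F / (p_E^2).
Setting this equal to 0.00454 kPa^-1 and taking the physical root (0 < X < 1) gives X = 0.664.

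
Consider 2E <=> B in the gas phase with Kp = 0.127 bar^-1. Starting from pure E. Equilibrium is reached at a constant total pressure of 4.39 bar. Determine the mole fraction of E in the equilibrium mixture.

y_E = 0.715

Let X = conversion of E (basis 1 mol E); extent of reaction ξ = 0.5X.
Species balance: n_E = 1 − X; n_B = 0.5X.
n_T = Σnᵢ = 1 − 0.5X.
y_i = n_i/n_T, p_i = y_i·P. Kp = p_B / (p_E^2).
Equating to 0.127 bar^-1 and solving on 0 < X < 1: X = 0.444.
Then n_E = 0.556, n_T = 0.778, so y_E = 0.715.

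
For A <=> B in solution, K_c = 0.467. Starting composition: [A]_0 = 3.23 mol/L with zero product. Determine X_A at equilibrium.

X = 0.318

Let X = conversion of A; extent ξ = 3.23·X mol/L.
Concentrations: [A] = 3.23 − 3.23X; [B] = 3.23X.
K_c = [B] / ([A]).
Setting equal to 0.467 and solving for X on (0,1) gives X = 0.318.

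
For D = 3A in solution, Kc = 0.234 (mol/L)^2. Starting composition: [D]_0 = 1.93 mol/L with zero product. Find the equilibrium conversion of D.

Let X = conversion of D; extent ξ = 1.93·X mol/L.
Concentrations: [D] = 1.93 − 1.93X; [A] = 5.79X.
Kc = [A]^3 / ([D]).
Solving Kc = 0.234 for X ∈ (0,1): X = 0.127.

X = 0.127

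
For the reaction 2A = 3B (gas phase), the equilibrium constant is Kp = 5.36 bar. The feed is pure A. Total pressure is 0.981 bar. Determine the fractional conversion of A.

Let X = conversion of A (basis 1 mol A); extent of reaction ξ = 0.5X.
At extent ξ: n_A = 1 − X; n_B = 1.5X.
Summing: n_T = 1 + 0.5X.
With p_i = (n_i/n_T)P, Kp = p_B^3 / (p_A^2).
Setting this equal to 5.36 bar and taking the physical root (0 < X < 1) gives X = 0.646.

X = 0.646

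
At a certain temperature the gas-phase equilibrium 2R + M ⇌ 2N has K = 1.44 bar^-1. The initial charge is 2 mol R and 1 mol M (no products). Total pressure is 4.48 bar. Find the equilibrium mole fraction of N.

Take 2 mol R as basis and let X be its fractional conversion, so ξ = X.
Mole table: n_R = 2 − 2X; n_M = 1 − X; n_N = 2X.
n_T = Σnᵢ = 3 − X.
y_i = n_i/n_T, p_i = y_i·P. K = p_N^2 / (p_R^2 p_M).
Equating to 1.44 bar^-1 and solving on 0 < X < 1: X = 0.526.
Then n_N = 1.05, n_T = 2.47, so y_N = 0.426.

y_N = 0.426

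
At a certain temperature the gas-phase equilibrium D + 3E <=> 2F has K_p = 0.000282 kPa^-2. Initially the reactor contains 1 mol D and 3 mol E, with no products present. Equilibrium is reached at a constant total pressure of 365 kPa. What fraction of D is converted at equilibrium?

X = 0.666

Take 1 mol D as basis and let X be its fractional conversion, so ξ = X.
Mole table: n_D = 1 − X; n_E = 3 − 3X; n_F = 2X.
Summing: n_T = 4 − 2X.
y_i = n_i/n_T, p_i = y_i·P. K_p = p_F^2 / (p_D p_E^3).
This yields a degree-4 equation in X; solving on (0,1), X = 0.666.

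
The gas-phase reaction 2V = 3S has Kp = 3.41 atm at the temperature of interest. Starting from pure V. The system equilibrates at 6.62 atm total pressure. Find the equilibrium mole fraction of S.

y_S = 0.503

Let X = conversion of V (basis 1 mol V); extent of reaction ξ = 0.5X.
At extent ξ: n_V = 1 − X; n_S = 1.5X.
Summing: n_T = 1 + 0.5X.
y_i = n_i/n_T, p_i = y_i·P. Kp = p_S^3 / (p_V^2).
Setting this equal to 3.41 atm and taking the physical root (0 < X < 1) gives X = 0.403.
Then n_S = 0.604, n_T = 1.2, so y_S = 0.503.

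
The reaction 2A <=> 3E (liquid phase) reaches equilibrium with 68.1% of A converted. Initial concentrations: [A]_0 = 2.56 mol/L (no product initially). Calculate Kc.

Let X = conversion of A.
Concentrations: [A] = 2.56 − 2.56X; [E] = 3.84X.
At X = 0.681: [A] = 0.817, [E] = 2.62.
Kc = [E]^3 / ([A]^2) = 26.8 mol/L.

Kc = 26.8 mol/L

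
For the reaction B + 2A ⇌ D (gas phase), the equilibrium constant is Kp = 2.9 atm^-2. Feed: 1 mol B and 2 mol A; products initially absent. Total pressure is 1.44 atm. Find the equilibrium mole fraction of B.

Let X = conversion of B (basis 1 mol B); extent of reaction ξ = X.
Moles: n_B = 1 − X; n_A = 2 − 2X; n_D = X.
Summing: n_T = 3 − 2X.
y_i = n_i/n_T, p_i = y_i·P. Kp = p_D / (p_B p_A^2).
This yields a degree-3 equation in X; solving on (0,1), X = 0.565.
Then n_B = 0.435, n_T = 1.87, so y_B = 0.233.

y_B = 0.233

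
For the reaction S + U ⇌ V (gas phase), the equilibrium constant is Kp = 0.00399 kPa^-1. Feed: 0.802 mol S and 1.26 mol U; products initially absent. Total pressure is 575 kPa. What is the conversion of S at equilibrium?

Let X = conversion of S (basis 0.802 mol S); extent of reaction ξ = 0.802X.
Mole table: n_S = 0.802 − 0.802X; n_U = 1.26 − 0.802X; n_V = 0.802X.
Summing: n_T = 2.06 − 0.802X.
Mole fractions y_i = n_i/n_T; Kp = p_V / (p_S p_U) with p_i = y_i·P.
Equating to 0.00399 kPa^-1 and solving on 0 < X < 1: X = 0.538.

X = 0.538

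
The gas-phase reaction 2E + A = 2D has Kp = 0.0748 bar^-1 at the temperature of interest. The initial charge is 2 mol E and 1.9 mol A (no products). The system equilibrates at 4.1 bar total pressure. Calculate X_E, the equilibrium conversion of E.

Basis: 2 mol E initially; let X = conversion of E. Extent ξ = X.
Mole table: n_E = 2 − 2X; n_A = 1.9 − X; n_D = 2X.
Summing: n_T = 3.9 − X.
y_i = n_i/n_T, p_i = y_i·P. Kp = p_D^2 / (p_E^2 p_A).
Substituting and setting equal to 0.0748 bar^-1 gives a polynomial in X; the root in (0,1) is X = 0.271.

X = 0.271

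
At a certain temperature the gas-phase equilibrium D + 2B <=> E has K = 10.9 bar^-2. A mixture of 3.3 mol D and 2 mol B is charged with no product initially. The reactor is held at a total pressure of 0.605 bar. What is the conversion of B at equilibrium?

X = 0.534

Basis: 2 mol B initially; let X = conversion of B. Extent ξ = X.
Mole table: n_D = 3.3 − X; n_B = 2 − 2X; n_E = X.
Summing: n_T = 5.3 − 2X.
With p_i = (n_i/n_T)P, K = p_E / (p_D p_B^2).
Substituting and setting equal to 10.9 bar^-2 gives a polynomial in X; the root in (0,1) is X = 0.534.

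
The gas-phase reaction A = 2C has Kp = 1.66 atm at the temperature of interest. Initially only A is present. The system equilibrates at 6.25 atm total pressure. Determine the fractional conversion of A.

X = 0.250

Basis: 1 mol A initially; let X = conversion of A. Extent ξ = X.
Mole table: n_A = 1 − X; n_C = 2X.
Total moles n_T = 1 + X.
With p_i = (n_i/n_T)P, Kp = p_C^2 / (p_A).
Equating to 1.66 atm and solving on 0 < X < 1: X = 0.250.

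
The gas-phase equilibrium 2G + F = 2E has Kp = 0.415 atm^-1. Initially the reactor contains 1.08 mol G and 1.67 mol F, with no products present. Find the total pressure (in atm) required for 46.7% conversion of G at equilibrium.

Basis: 1.08 mol G initially; let X = conversion of G. Extent ξ = 0.54X.
Mole table: n_G = 1.08 − 1.08X; n_F = 1.67 − 0.54X; n_E = 1.08X.
n_T = Σnᵢ = 2.75 − 0.54X.
Kp = p_E^2 / (p_G^2 p_F) with p_i = (n_i/n_T)·P.
At X = 0.467: the mole-fraction product g(X) = Π y_i^ν_i = 1.352. Since Kp = g(X)·P^{-1}, P = (g/Kp)^(1/1) = (1.352/0.415)^(1/1) = 3.26 atm.

P = 3.26 atm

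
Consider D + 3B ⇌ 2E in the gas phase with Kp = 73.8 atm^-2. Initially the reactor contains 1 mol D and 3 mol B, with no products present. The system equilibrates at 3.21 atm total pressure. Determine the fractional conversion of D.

Let X = conversion of D (basis 1 mol D); extent of reaction ξ = X.
At extent ξ: n_D = 1 − X; n_B = 3 − 3X; n_E = 2X.
Total moles n_T = 4 − 2X.
With p_i = (n_i/n_T)P, Kp = p_E^2 / (p_D p_B^3).
Equating to 73.8 atm^-2 and solving on 0 < X < 1: X = 0.835.

X = 0.835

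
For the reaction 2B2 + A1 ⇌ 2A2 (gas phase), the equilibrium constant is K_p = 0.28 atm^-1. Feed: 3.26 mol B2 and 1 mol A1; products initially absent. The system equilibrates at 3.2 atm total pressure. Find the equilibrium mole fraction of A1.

y_A1 = 0.148

Basis: 1 mol A1 initially; let X = conversion of A1. Extent ξ = X.
Mole table: n_B2 = 3.26 − 2X; n_A1 = 1 − X; n_A2 = 2X.
Total moles n_T = 4.26 − X.
y_i = n_i/n_T, p_i = y_i·P. K_p = p_A2^2 / (p_B2^2 p_A1).
Substituting and setting equal to 0.28 atm^-1 gives a polynomial in X; the root in (0,1) is X = 0.435.
Then n_A1 = 0.565, n_T = 3.83, so y_A1 = 0.148.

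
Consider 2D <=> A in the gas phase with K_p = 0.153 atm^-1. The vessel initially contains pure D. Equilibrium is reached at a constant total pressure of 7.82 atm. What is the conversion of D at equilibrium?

Let X = conversion of D (basis 1 mol D); extent of reaction ξ = 0.5X.
Moles: n_D = 1 − X; n_A = 0.5X.
Summing: n_T = 1 − 0.5X.
With p_i = (n_i/n_T)P, K_p = p_A / (p_D^2).
Equating to 0.153 atm^-1 and solving on 0 < X < 1: X = 0.584.

X = 0.584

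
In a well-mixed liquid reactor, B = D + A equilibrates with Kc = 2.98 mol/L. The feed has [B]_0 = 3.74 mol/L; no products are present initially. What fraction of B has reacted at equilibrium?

X = 0.579

Let X = conversion of B; extent ξ = 3.74·X mol/L.
Concentrations: [B] = 3.74 − 3.74X; [D] = 3.74X; [A] = 3.74X.
Kc = [D] [A] / ([B]).
This equals 2.98 at X = 0.579 (the root in 0 < X < 1).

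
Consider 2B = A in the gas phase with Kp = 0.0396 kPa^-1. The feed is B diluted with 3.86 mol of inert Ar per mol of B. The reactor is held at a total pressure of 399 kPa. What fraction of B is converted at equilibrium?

Take 1 mol B as basis and let X be its fractional conversion, so ξ = 0.5X.
Moles: n_B = 1 − X; n_A = 0.5X; n_I = 3.86 (inert).
Total moles n_T = 4.86 − 0.5X.
With p_i = (n_i/n_T)P, Kp = p_A / (p_B^2).
Setting this equal to 0.0396 kPa^-1 and taking the physical root (0 < X < 1) gives X = 0.687.

X = 0.687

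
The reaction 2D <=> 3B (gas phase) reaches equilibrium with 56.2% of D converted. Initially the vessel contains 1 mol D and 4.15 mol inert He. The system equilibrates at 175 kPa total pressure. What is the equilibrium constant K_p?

Take 1 mol D as basis and let X be its fractional conversion, so ξ = 0.5X.
At extent ξ: n_D = 1 − X; n_B = 1.5X; n_I = 4.15 (inert).
n_T = Σnᵢ = 5.15 + 0.5X.
At X = 0.562: n_D = 0.438, n_B = 0.843, n_T = 5.43.
p_i = (n_i/n_T)·P. K_p = p_B^3 / (p_D^2) = 101 kPa.

K_p = 101 kPa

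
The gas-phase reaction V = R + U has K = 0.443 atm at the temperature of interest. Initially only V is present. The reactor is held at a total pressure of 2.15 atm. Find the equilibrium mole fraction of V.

y_V = 0.415

Basis: 1 mol V initially; let X = conversion of V. Extent ξ = X.
Mole table: n_V = 1 − X; n_R = X; n_U = X.
Summing: n_T = 1 + X.
y_i = n_i/n_T, p_i = y_i·P. K = p_R p_U / (p_V).
Substituting and setting equal to 0.443 atm gives a polynomial in X; the root in (0,1) is X = 0.413.
Then n_V = 0.587, n_T = 1.41, so y_V = 0.415.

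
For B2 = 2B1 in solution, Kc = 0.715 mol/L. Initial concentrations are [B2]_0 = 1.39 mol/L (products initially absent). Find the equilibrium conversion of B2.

X = 0.300

Let X = conversion of B2; extent ξ = 1.39·X mol/L.
Concentrations: [B2] = 1.39 − 1.39X; [B1] = 2.78X.
Kc = [B1]^2 / ([B2]).
Setting equal to 0.715 and solving for X on (0,1) gives X = 0.300.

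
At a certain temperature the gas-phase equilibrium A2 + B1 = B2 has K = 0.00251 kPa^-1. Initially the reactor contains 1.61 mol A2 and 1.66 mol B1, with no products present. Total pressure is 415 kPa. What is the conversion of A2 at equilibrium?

X = 0.305

Let X = conversion of A2 (basis 1.61 mol A2); extent of reaction ξ = 1.61X.
At extent ξ: n_A2 = 1.61 − 1.61X; n_B1 = 1.66 − 1.61X; n_B2 = 1.61X.
Total moles n_T = 3.27 − 1.61X.
With p_i = (n_i/n_T)P, K = p_B2 / (p_A2 p_B1).
This yields a degree-2 equation in X; solving on (0,1), X = 0.305.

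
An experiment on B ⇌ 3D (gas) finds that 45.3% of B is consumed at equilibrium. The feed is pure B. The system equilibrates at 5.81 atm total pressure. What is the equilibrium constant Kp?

Kp = 42.6 atm^2

Basis: 1 mol B initially; let X = conversion of B. Extent ξ = X.
Mole table: n_B = 1 − X; n_D = 3X.
Total moles n_T = 1 + 2X.
At X = 0.453: n_B = 0.547, n_D = 1.36, n_T = 1.91.
p_i = (n_i/n_T)·P. Kp = p_D^3 / (p_B) = 42.6 atm^2.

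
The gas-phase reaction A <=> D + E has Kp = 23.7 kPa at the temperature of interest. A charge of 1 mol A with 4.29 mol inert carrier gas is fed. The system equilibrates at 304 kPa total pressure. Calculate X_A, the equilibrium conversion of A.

X = 0.483

Take 1 mol A as basis and let X be its fractional conversion, so ξ = X.
Moles: n_A = 1 − X; n_D = X; n_E = X; n_I = 4.29 (inert).
Summing: n_T = 5.29 + X.
y_i = n_i/n_T, p_i = y_i·P. Kp = p_D p_E / (p_A).
This yields a degree-2 equation in X; solving on (0,1), X = 0.483.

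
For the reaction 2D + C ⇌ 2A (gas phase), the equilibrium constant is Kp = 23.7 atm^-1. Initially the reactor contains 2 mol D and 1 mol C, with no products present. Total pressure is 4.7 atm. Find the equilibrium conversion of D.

Take 2 mol D as basis and let X be its fractional conversion, so ξ = X.
Species balance: n_D = 2 − 2X; n_C = 1 − X; n_A = 2X.
Summing: n_T = 3 − X.
Mole fractions y_i = n_i/n_T; Kp = p_A^2 / (p_D^2 p_C) with p_i = y_i·P.
Equating to 23.7 atm^-1 and solving on 0 < X < 1: X = 0.772.

X = 0.772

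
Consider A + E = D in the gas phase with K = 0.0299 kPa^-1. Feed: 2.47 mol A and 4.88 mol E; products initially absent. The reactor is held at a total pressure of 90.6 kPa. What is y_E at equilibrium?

Basis: 2.47 mol A initially; let X = conversion of A. Extent ξ = 2.47X.
Mole table: n_A = 2.47 − 2.47X; n_E = 4.88 − 2.47X; n_D = 2.47X.
n_T = Σnᵢ = 7.35 − 2.47X.
y_i = n_i/n_T, p_i = y_i·P. K = p_D / (p_A p_E).
This yields a degree-2 equation in X; solving on (0,1), X = 0.610.
Then n_E = 3.37, n_T = 5.84, so y_E = 0.577.

y_E = 0.577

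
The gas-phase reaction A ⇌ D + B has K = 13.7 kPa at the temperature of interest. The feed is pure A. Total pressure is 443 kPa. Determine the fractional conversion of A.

Basis: 1 mol A initially; let X = conversion of A. Extent ξ = X.
Species balance: n_A = 1 − X; n_D = X; n_B = X.
n_T = Σnᵢ = 1 + X.
y_i = n_i/n_T, p_i = y_i·P. K = p_D p_B / (p_A).
This yields a degree-2 equation in X; solving on (0,1), X = 0.173.

X = 0.173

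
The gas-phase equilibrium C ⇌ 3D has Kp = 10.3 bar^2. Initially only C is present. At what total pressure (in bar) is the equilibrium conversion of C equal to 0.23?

P = 7.17 bar

Take 1 mol C as basis and let X be its fractional conversion, so ξ = X.
At extent ξ: n_C = 1 − X; n_D = 3X.
n_T = Σnᵢ = 1 + 2X.
Kp = p_D^3 / (p_C) with p_i = (n_i/n_T)·P.
At X = 0.23: the mole-fraction product g(X) = Π y_i^ν_i = 0.2001. Since Kp = g(X)·P^{2}, P = (Kp/g)^(1/2) = (10.3/0.2001)^(1/2) = 7.17 bar.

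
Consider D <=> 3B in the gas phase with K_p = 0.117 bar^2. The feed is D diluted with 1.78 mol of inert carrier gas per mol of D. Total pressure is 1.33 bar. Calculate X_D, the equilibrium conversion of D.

Let X = conversion of D (basis 1 mol D); extent of reaction ξ = X.
Moles: n_D = 1 − X; n_B = 3X; n_I = 1.78 (inert).
Summing: n_T = 2.78 + 2X.
With p_i = (n_i/n_T)P, K_p = p_B^3 / (p_D).
This yields a degree-3 equation in X; solving on (0,1), X = 0.270.

X = 0.270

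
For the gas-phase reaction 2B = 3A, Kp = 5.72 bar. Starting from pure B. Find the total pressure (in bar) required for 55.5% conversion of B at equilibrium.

P = 2.51 bar

Let X = conversion of B (basis 1 mol B); extent of reaction ξ = 0.5X.
Mole table: n_B = 1 − X; n_A = 1.5X.
Summing: n_T = 1 + 0.5X.
Kp = p_A^3 / (p_B^2) with p_i = (n_i/n_T)·P.
At X = 0.555: the mole-fraction product g(X) = Π y_i^ν_i = 2.281. Since Kp = g(X)·P^{1}, P = (Kp/g)^(1/1) = (5.72/2.281)^(1/1) = 2.51 bar.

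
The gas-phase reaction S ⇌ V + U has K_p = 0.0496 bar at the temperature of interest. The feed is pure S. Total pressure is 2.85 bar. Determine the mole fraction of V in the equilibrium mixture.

Take 1 mol S as basis and let X be its fractional conversion, so ξ = X.
Moles: n_S = 1 − X; n_V = X; n_U = X.
Summing: n_T = 1 + X.
With p_i = (n_i/n_T)P, K_p = p_V p_U / (p_S).
Substituting and setting equal to 0.0496 bar gives a polynomial in X; the root in (0,1) is X = 0.131.
Then n_V = 0.131, n_T = 1.13, so y_V = 0.116.

y_V = 0.116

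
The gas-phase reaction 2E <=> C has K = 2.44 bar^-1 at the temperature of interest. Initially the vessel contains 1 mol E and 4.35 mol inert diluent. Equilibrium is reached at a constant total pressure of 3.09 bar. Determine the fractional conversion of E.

X = 0.564

Let X = conversion of E (basis 1 mol E); extent of reaction ξ = 0.5X.
Moles: n_E = 1 − X; n_C = 0.5X; n_I = 4.35 (inert).
Summing: n_T = 5.35 − 0.5X.
y_i = n_i/n_T, p_i = y_i·P. K = p_C / (p_E^2).
Substituting and setting equal to 2.44 bar^-1 gives a polynomial in X; the root in (0,1) is X = 0.564.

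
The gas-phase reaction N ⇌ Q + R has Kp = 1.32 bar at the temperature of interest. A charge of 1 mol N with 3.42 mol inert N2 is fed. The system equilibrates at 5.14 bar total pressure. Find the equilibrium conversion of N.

X = 0.663

Take 1 mol N as basis and let X be its fractional conversion, so ξ = X.
At extent ξ: n_N = 1 − X; n_Q = X; n_R = X; n_I = 3.42 (inert).
n_T = Σnᵢ = 4.42 + X.
Mole fractions y_i = n_i/n_T; Kp = p_Q p_R / (p_N) with p_i = y_i·P.
Equating to 1.32 bar and solving on 0 < X < 1: X = 0.663.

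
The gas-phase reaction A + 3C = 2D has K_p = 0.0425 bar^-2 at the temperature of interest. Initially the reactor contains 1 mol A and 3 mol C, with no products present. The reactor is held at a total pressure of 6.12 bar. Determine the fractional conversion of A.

X = 0.384

Take 1 mol A as basis and let X be its fractional conversion, so ξ = X.
At extent ξ: n_A = 1 − X; n_C = 3 − 3X; n_D = 2X.
Summing: n_T = 4 − 2X.
Mole fractions y_i = n_i/n_T; K_p = p_D^2 / (p_A p_C^3) with p_i = y_i·P.
Equating to 0.0425 bar^-2 and solving on 0 < X < 1: X = 0.384.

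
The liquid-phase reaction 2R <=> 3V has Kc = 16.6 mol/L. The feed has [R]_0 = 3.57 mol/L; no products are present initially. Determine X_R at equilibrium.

Let X = conversion of R; extent ξ = 3.57X/2 mol/L.
Concentrations: [R] = 3.57 − 3.57X; [V] = 5.35X.
Kc = [V]^3 / ([R]^2).
Equating to 16.6 mol/L: the physical root is X = 0.602.

X = 0.602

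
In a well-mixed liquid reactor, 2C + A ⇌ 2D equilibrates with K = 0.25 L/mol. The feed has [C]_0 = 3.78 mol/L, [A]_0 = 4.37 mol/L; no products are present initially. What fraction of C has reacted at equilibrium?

X = 0.482

Let X = conversion of C; extent ξ = 3.78X/2 mol/L.
Concentrations: [C] = 3.78 − 3.78X; [A] = 4.37 − 1.89X; [D] = 3.78X.
K = [D]^2 / ([C]^2 [A]).
This equals 0.25 at X = 0.482 (the root in 0 < X < 1).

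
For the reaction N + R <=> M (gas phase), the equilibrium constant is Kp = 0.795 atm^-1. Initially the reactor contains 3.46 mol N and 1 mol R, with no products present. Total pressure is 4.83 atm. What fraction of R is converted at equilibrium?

X = 0.737

Let X = conversion of R (basis 1 mol R); extent of reaction ξ = X.
At extent ξ: n_N = 3.46 − X; n_R = 1 − X; n_M = X.
n_T = Σnᵢ = 4.46 − X.
Mole fractions y_i = n_i/n_T; Kp = p_M / (p_N p_R) with p_i = y_i·P.
Equating to 0.795 atm^-1 and solving on 0 < X < 1: X = 0.737.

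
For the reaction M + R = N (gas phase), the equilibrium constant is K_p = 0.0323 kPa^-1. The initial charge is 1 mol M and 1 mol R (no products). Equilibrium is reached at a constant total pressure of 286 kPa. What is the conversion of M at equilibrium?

X = 0.687

Let X = conversion of M (basis 1 mol M); extent of reaction ξ = X.
Moles: n_M = 1 − X; n_R = 1 − X; n_N = X.
Summing: n_T = 2 − X.
Mole fractions y_i = n_i/n_T; K_p = p_N / (p_M p_R) with p_i = y_i·P.
Equating to 0.0323 kPa^-1 and solving on 0 < X < 1: X = 0.687.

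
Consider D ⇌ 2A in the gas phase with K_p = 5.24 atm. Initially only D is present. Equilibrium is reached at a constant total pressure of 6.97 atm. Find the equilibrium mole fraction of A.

Take 1 mol D as basis and let X be its fractional conversion, so ξ = X.
Moles: n_D = 1 − X; n_A = 2X.
Total moles n_T = 1 + X.
With p_i = (n_i/n_T)P, K_p = p_A^2 / (p_D).
This yields a degree-2 equation in X; solving on (0,1), X = 0.398.
Then n_A = 0.796, n_T = 1.4, so y_A = 0.569.

y_A = 0.569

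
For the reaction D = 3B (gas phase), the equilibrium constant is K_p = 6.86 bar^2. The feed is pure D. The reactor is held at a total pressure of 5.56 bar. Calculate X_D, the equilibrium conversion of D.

Let X = conversion of D (basis 1 mol D); extent of reaction ξ = X.
Moles: n_D = 1 − X; n_B = 3X.
Summing: n_T = 1 + 2X.
y_i = n_i/n_T, p_i = y_i·P. K_p = p_B^3 / (p_D).
This yields a degree-3 equation in X; solving on (0,1), X = 0.239.

X = 0.239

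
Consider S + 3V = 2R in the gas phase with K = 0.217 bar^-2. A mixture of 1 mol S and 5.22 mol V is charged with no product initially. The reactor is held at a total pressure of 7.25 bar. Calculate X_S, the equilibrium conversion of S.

X = 0.793

Basis: 1 mol S initially; let X = conversion of S. Extent ξ = X.
Species balance: n_S = 1 − X; n_V = 5.22 − 3X; n_R = 2X.
Summing: n_T = 6.22 − 2X.
With p_i = (n_i/n_T)P, K = p_R^2 / (p_S p_V^3).
This yields a degree-4 equation in X; solving on (0,1), X = 0.793.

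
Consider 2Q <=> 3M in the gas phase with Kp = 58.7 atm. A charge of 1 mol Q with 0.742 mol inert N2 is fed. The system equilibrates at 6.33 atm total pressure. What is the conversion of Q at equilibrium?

Basis: 1 mol Q initially; let X = conversion of Q. Extent ξ = 0.5X.
At extent ξ: n_Q = 1 − X; n_M = 1.5X; n_I = 0.742 (inert).
Summing: n_T = 1.74 + 0.5X.
y_i = n_i/n_T, p_i = y_i·P. Kp = p_M^3 / (p_Q^2).
This yields a degree-3 equation in X; solving on (0,1), X = 0.737.

X = 0.737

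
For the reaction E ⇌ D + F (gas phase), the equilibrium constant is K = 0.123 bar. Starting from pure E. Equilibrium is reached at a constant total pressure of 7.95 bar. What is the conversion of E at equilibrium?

Let X = conversion of E (basis 1 mol E); extent of reaction ξ = X.
At extent ξ: n_E = 1 − X; n_D = X; n_F = X.
n_T = Σnᵢ = 1 + X.
y_i = n_i/n_T, p_i = y_i·P. K = p_D p_F / (p_E).
This yields a degree-2 equation in X; solving on (0,1), X = 0.123.

X = 0.123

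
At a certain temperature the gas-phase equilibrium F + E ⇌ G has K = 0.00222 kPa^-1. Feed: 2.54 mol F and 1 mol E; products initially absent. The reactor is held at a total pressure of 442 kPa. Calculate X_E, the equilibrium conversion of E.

X = 0.401

Basis: 1 mol E initially; let X = conversion of E. Extent ξ = X.
Species balance: n_F = 2.54 − X; n_E = 1 − X; n_G = X.
Total moles n_T = 3.54 − X.
With p_i = (n_i/n_T)P, K = p_G / (p_F p_E).
Substituting and setting equal to 0.00222 kPa^-1 gives a polynomial in X; the root in (0,1) is X = 0.401.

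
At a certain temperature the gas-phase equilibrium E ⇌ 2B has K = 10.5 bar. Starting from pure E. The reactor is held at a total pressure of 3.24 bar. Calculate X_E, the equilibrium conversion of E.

X = 0.669

Let X = conversion of E (basis 1 mol E); extent of reaction ξ = X.
Species balance: n_E = 1 − X; n_B = 2X.
Total moles n_T = 1 + X.
With p_i = (n_i/n_T)P, K = p_B^2 / (p_E).
Equating to 10.5 bar and solving on 0 < X < 1: X = 0.669.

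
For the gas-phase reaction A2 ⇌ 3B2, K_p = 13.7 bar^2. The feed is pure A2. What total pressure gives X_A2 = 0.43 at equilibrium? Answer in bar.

Let X = conversion of A2 (basis 1 mol A2); extent of reaction ξ = X.
At extent ξ: n_A2 = 1 − X; n_B2 = 3X.
Summing: n_T = 1 + 2X.
K_p = p_B2^3 / (p_A2) with p_i = (n_i/n_T)·P.
At X = 0.43: the mole-fraction product g(X) = Π y_i^ν_i = 1.089. Since K_p = g(X)·P^{2}, P = (K_p/g)^(1/2) = (13.7/1.089)^(1/2) = 3.55 bar.

P = 3.55 bar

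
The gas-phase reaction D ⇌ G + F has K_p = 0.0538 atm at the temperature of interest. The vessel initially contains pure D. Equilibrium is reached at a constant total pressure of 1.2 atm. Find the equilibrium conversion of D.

Let X = conversion of D (basis 1 mol D); extent of reaction ξ = X.
Species balance: n_D = 1 − X; n_G = X; n_F = X.
n_T = Σnᵢ = 1 + X.
With p_i = (n_i/n_T)P, K_p = p_G p_F / (p_D).
Setting this equal to 0.0538 atm and taking the physical root (0 < X < 1) gives X = 0.207.

X = 0.207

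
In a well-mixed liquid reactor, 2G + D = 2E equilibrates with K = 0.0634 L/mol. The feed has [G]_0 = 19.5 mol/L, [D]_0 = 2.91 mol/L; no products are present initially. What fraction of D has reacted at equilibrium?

Let X = conversion of D; extent ξ = 2.91·X mol/L.
Concentrations: [G] = 19.5 − 5.82X; [D] = 2.91 − 2.91X; [E] = 5.82X.
K = [E]^2 / ([G]^2 [D]).
Equating to 0.0634 L/mol: the physical root is X = 0.666.

X = 0.666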